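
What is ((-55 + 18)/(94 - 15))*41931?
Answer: -1551447/79 ≈ -19639.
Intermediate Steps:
((-55 + 18)/(94 - 15))*41931 = -37/79*41931 = -1551447/79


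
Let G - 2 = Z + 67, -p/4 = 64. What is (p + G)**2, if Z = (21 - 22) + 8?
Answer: 32400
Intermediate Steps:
p = -256 (p = -4*64 = -256)
Z = 7 (Z = -1 + 8 = 7)
G = 76 (G = 2 + (7 + 67) = 2 + 74 = 76)
(p + G)**2 = (-256 + 76)**2 = (-180)**2 = 32400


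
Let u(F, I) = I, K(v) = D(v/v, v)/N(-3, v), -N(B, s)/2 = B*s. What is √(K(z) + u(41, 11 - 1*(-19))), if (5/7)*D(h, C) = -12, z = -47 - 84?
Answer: 4*√804995/655 ≈ 5.4792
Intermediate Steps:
N(B, s) = -2*B*s
z = -131
D(h, C) = -84/5 (D(h, C) = (7/5)*(-12) = -84/5)
K(v) = -14/(5*v) (K(v) = -84*1/(6*v)/5 = -14/(5*v))
√(K(z) + u(41, 11 - 1*(-19))) = √(-14/5/(-131) + (11 - 1*(-19))) = √(-14/5*(-1/131) + (11 + 19)) = √(14/655 + 30) = √(19664/655) = 4*√804995/655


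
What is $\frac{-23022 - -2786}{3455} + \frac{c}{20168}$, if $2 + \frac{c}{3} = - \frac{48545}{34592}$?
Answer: $- \frac{14118895124701}{2410385780480} \approx -5.8575$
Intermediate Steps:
$c = - \frac{353187}{34592}$ ($c = -6 + 3 \left(- \frac{48545}{34592}\right) = -6 - \frac{145635}{34592} = - \frac{353187}{34592} \approx -10.21$)
$\frac{-23022 - -2786}{3455} + \frac{c}{20168} = \frac{-23022 - -2786}{3455} - \frac{353187}{34592 \cdot 20168} = \left(-23022 + 2786\right) \frac{1}{3455} - \frac{353187}{697651456} = \left(-20236\right) \frac{1}{3455} - \frac{353187}{697651456} = - \frac{20236}{3455} - \frac{353187}{697651456} = - \frac{14118895124701}{2410385780480}$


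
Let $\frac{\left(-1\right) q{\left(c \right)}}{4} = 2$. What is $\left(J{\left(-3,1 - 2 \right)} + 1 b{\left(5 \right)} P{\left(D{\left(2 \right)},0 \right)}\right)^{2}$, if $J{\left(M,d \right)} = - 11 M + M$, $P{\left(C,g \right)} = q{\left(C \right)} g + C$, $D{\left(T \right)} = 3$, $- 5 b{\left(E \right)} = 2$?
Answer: $\frac{20736}{25} \approx 829.44$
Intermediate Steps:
$b{\left(E \right)} = - \frac{2}{5}$ ($b{\left(E \right)} = \left(- \frac{1}{5}\right) 2 = - \frac{2}{5}$)
$q{\left(c \right)} = -8$ ($q{\left(c \right)} = \left(-4\right) 2 = -8$)
$P{\left(C,g \right)} = C - 8 g$ ($P{\left(C,g \right)} = - 8 g + C = C - 8 g$)
$J{\left(M,d \right)} = - 10 M$
$\left(J{\left(-3,1 - 2 \right)} + 1 b{\left(5 \right)} P{\left(D{\left(2 \right)},0 \right)}\right)^{2} = \left(\left(-10\right) \left(-3\right) + 1 \left(- \frac{2}{5}\right) \left(3 - 0\right)\right)^{2} = \left(30 - \frac{2 \left(3 + 0\right)}{5}\right)^{2} = \left(30 - \frac{6}{5}\right)^{2} = \left(\frac{144}{5}\right)^{2} = \frac{20736}{25}$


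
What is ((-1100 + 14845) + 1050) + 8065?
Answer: 22860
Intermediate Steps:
((-1100 + 14845) + 1050) + 8065 = (13745 + 1050) + 8065 = 14795 + 8065 = 22860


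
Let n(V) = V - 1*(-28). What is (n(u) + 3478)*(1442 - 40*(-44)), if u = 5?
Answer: 11242222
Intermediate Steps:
n(V) = 28 + V (n(V) = V + 28 = 28 + V)
(n(u) + 3478)*(1442 - 40*(-44)) = ((28 + 5) + 3478)*(1442 - 40*(-44)) = (33 + 3478)*(1442 + 1760) = 3511*3202 = 11242222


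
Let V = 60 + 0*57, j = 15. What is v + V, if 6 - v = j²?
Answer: -159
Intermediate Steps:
V = 60 (V = 60 + 0 = 60)
v = -219 (v = 6 - 1*15² = 6 - 1*225 = 6 - 225 = -219)
v + V = -219 + 60 = -159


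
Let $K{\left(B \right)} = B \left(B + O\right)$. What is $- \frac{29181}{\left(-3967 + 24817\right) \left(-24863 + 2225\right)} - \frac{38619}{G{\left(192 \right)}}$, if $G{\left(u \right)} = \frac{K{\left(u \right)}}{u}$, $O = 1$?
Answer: $- \frac{6076083730589}{30365481300} \approx -200.1$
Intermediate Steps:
$K{\left(B \right)} = B \left(1 + B\right)$ ($K{\left(B \right)} = B \left(B + 1\right) = B \left(1 + B\right)$)
$G{\left(u \right)} = 1 + u$ ($G{\left(u \right)} = \frac{u \left(1 + u\right)}{u} = 1 + u$)
$- \frac{29181}{\left(-3967 + 24817\right) \left(-24863 + 2225\right)} - \frac{38619}{G{\left(192 \right)}} = - \frac{29181}{\left(-3967 + 24817\right) \left(-24863 + 2225\right)} - \frac{38619}{1 + 192} = - \frac{29181}{20850 \left(-22638\right)} - \frac{38619}{193} = - \frac{29181}{-472002300} - \frac{38619}{193} = \left(-29181\right) \left(- \frac{1}{472002300}\right) - \frac{38619}{193} = \frac{9727}{157334100} - \frac{38619}{193} = - \frac{6076083730589}{30365481300}$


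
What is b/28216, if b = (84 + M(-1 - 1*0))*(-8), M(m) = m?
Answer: -83/3527 ≈ -0.023533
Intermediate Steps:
b = -664 (b = (84 + (-1 - 1*0))*(-8) = (84 + (-1 + 0))*(-8) = (84 - 1)*(-8) = 83*(-8) = -664)
b/28216 = -664/28216 = -664*1/28216 = -83/3527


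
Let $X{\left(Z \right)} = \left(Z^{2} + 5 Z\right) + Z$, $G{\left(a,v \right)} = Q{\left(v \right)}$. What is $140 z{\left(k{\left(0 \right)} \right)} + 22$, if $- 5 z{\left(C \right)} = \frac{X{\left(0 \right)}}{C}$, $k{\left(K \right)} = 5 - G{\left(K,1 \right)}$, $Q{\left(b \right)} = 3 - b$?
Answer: $22$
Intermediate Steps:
$G{\left(a,v \right)} = 3 - v$
$X{\left(Z \right)} = Z^{2} + 6 Z$
$k{\left(K \right)} = 3$ ($k{\left(K \right)} = 5 - \left(3 - 1\right) = 5 - 2 = 3$)
$z{\left(C \right)} = 0$ ($z{\left(C \right)} = - \frac{0 \left(6 + 0\right) \frac{1}{C}}{5} = - \frac{0 \cdot 6 \frac{1}{C}}{5} = - \frac{0 \frac{1}{C}}{5} = \left(- \frac{1}{5}\right) 0 = 0$)
$140 z{\left(k{\left(0 \right)} \right)} + 22 = 140 \cdot 0 + 22 = 0 + 22 = 22$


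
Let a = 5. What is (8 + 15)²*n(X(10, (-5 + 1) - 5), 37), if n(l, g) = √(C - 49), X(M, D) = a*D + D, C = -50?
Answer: 1587*I*√11 ≈ 5263.5*I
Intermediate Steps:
X(M, D) = 6*D (X(M, D) = 5*D + D = 6*D)
n(l, g) = 3*I*√11 (n(l, g) = √(-50 - 49) = √(-99) = 3*I*√11)
(8 + 15)²*n(X(10, (-5 + 1) - 5), 37) = (8 + 15)²*(3*I*√11) = 23²*(3*I*√11) = 529*(3*I*√11) = 1587*I*√11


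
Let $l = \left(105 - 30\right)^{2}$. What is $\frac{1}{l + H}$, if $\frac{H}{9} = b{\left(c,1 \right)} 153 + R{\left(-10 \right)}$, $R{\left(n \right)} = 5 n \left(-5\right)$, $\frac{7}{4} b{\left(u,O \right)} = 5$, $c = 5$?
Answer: $\frac{7}{82665} \approx 8.4679 \cdot 10^{-5}$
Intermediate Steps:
$b{\left(u,O \right)} = \frac{20}{7}$ ($b{\left(u,O \right)} = \frac{4}{7} \cdot 5 = \frac{20}{7}$)
$R{\left(n \right)} = - 25 n$
$l = 5625$ ($l = 75^{2} = 5625$)
$H = \frac{43290}{7}$ ($H = 9 \left(\frac{20}{7} \cdot 153 - -250\right) = 9 \left(\frac{3060}{7} + 250\right) = 9 \cdot \frac{4810}{7} = \frac{43290}{7} \approx 6184.3$)
$\frac{1}{l + H} = \frac{1}{5625 + \frac{43290}{7}} = \frac{1}{\frac{82665}{7}} = \frac{7}{82665}$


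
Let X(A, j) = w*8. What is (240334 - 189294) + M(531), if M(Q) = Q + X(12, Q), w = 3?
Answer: 51595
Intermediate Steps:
X(A, j) = 24 (X(A, j) = 3*8 = 24)
M(Q) = 24 + Q (M(Q) = Q + 24 = 24 + Q)
(240334 - 189294) + M(531) = (240334 - 189294) + (24 + 531) = 51040 + 555 = 51595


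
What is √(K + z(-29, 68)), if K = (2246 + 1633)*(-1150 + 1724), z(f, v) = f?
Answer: √2226517 ≈ 1492.2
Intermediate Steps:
K = 2226546 (K = 3879*574 = 2226546)
√(K + z(-29, 68)) = √(2226546 - 29) = √2226517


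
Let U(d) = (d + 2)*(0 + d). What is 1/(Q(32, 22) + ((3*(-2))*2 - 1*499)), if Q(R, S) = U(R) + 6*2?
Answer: 1/589 ≈ 0.0016978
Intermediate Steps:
U(d) = d*(2 + d) (U(d) = (2 + d)*d = d*(2 + d))
Q(R, S) = 12 + R*(2 + R) (Q(R, S) = R*(2 + R) + 6*2 = R*(2 + R) + 12 = 12 + R*(2 + R))
1/(Q(32, 22) + ((3*(-2))*2 - 1*499)) = 1/((12 + 32*(2 + 32)) + ((3*(-2))*2 - 1*499)) = 1/((12 + 32*34) + (-6*2 - 499)) = 1/((12 + 1088) + (-12 - 499)) = 1/(1100 - 511) = 1/589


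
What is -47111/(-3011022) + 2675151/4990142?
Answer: 2072507273521/3756356836281 ≈ 0.55173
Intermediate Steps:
-47111/(-3011022) + 2675151/4990142 = -47111*(-1/3011022) + 2675151*(1/4990142) = 47111/3011022 + 2675151/4990142 = 2072507273521/3756356836281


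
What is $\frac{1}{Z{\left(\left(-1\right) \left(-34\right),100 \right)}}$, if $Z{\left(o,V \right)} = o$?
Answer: $\frac{1}{34} \approx 0.029412$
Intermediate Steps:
$\frac{1}{Z{\left(\left(-1\right) \left(-34\right),100 \right)}} = \frac{1}{\left(-1\right) \left(-34\right)} = \frac{1}{34}$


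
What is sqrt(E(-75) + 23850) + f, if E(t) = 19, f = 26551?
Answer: 26551 + sqrt(23869) ≈ 26706.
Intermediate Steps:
sqrt(E(-75) + 23850) + f = sqrt(19 + 23850) + 26551 = sqrt(23869) + 26551 = 26551 + sqrt(23869)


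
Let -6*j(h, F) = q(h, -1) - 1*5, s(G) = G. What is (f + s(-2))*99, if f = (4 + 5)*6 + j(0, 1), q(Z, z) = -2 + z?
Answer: 5280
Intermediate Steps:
j(h, F) = 4/3 (j(h, F) = -((-2 - 1) - 1*5)/6 = -(-3 - 5)/6 = -⅙*(-8) = 4/3)
f = 166/3 (f = (4 + 5)*6 + 4/3 = 9*6 + 4/3 = 54 + 4/3 = 166/3 ≈ 55.333)
(f + s(-2))*99 = (166/3 - 2)*99 = (160/3)*99 = 5280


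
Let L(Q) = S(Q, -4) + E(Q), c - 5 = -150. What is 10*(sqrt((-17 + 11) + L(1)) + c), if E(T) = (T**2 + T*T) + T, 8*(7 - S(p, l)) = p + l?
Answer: -1450 + 5*sqrt(70)/2 ≈ -1429.1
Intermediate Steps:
c = -145 (c = 5 - 150 = -145)
S(p, l) = 7 - l/8 - p/8 (S(p, l) = 7 - (p + l)/8 = 7 - (l + p)/8 = 7 + (-l/8 - p/8) = 7 - l/8 - p/8)
E(T) = T + 2*T**2 (E(T) = (T**2 + T**2) + T = 2*T**2 + T = T + 2*T**2)
L(Q) = 15/2 - Q/8 + Q*(1 + 2*Q) (L(Q) = (7 - 1/8*(-4) - Q/8) + Q*(1 + 2*Q) = (7 + 1/2 - Q/8) + Q*(1 + 2*Q) = (15/2 - Q/8) + Q*(1 + 2*Q) = 15/2 - Q/8 + Q*(1 + 2*Q))
10*(sqrt((-17 + 11) + L(1)) + c) = 10*(sqrt((-17 + 11) + (15/2 + 2*1**2 + (7/8)*1)) - 145) = 10*(sqrt(-6 + (15/2 + 2*1 + 7/8)) - 145) = 10*(sqrt(-6 + (15/2 + 2 + 7/8)) - 145) = 10*(sqrt(-6 + 83/8) - 145) = 10*(sqrt(35/8) - 145) = 10*(sqrt(70)/4 - 145) = 10*(-145 + sqrt(70)/4) = -1450 + 5*sqrt(70)/2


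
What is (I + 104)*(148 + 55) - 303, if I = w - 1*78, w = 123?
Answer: 29944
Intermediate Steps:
I = 45 (I = 123 - 1*78 = 123 - 78 = 45)
(I + 104)*(148 + 55) - 303 = (45 + 104)*(148 + 55) - 303 = 149*203 - 303 = 30247 - 303 = 29944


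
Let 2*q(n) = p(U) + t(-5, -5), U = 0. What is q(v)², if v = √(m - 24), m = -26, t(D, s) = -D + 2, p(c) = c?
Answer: 49/4 ≈ 12.250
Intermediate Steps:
t(D, s) = 2 - D
v = 5*I*√2 (v = √(-26 - 24) = √(-50) = 5*I*√2 ≈ 7.0711*I)
q(n) = 7/2 (q(n) = (0 + (2 - 1*(-5)))/2 = (0 + (2 + 5))/2 = (0 + 7)/2 = (½)*7 = 7/2)
q(v)² = (7/2)² = 49/4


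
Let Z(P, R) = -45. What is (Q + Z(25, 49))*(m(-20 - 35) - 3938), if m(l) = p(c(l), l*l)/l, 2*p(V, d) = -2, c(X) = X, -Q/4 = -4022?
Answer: -3474737327/55 ≈ -6.3177e+7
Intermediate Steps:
Q = 16088 (Q = -4*(-4022) = 16088)
p(V, d) = -1 (p(V, d) = (½)*(-2) = -1)
m(l) = -1/l
(Q + Z(25, 49))*(m(-20 - 35) - 3938) = (16088 - 45)*(-1/(-20 - 35) - 3938) = 16043*(-1/(-55) - 3938) = 16043*(-1*(-1/55) - 3938) = 16043*(1/55 - 3938) = 16043*(-216589/55) = -3474737327/55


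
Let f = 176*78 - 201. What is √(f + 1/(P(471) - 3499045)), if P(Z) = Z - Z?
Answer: √165615334338463130/3499045 ≈ 116.31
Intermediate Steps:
P(Z) = 0
f = 13527 (f = 13728 - 201 = 13527)
√(f + 1/(P(471) - 3499045)) = √(13527 + 1/(0 - 3499045)) = √(13527 + 1/(-3499045)) = √(13527 - 1/3499045) = √(47331581714/3499045) = √165615334338463130/3499045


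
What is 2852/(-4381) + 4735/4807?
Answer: 7034471/21059467 ≈ 0.33403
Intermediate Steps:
2852/(-4381) + 4735/4807 = 2852*(-1/4381) + 4735*(1/4807) = -2852/4381 + 4735/4807 = 7034471/21059467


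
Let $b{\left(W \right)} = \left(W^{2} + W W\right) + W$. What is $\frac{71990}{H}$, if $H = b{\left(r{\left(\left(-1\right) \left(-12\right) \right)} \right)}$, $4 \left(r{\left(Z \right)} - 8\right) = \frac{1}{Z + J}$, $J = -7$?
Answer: $\frac{626000}{1197} \approx 522.97$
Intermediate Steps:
$r{\left(Z \right)} = 8 + \frac{1}{4 \left(-7 + Z\right)}$ ($r{\left(Z \right)} = 8 + \frac{1}{4 \left(Z - 7\right)} = 8 + \frac{1}{4 \left(-7 + Z\right)}$)
$b{\left(W \right)} = W + 2 W^{2}$ ($b{\left(W \right)} = \left(W^{2} + W^{2}\right) + W = 2 W^{2} + W = W + 2 W^{2}$)
$H = \frac{27531}{200}$ ($H = \frac{-223 + 32 \left(\left(-1\right) \left(-12\right)\right)}{4 \left(-7 - -12\right)} \left(1 + 2 \frac{-223 + 32 \left(\left(-1\right) \left(-12\right)\right)}{4 \left(-7 - -12\right)}\right) = \frac{-223 + 32 \cdot 12}{4 \left(-7 + 12\right)} \left(1 + 2 \frac{-223 + 32 \cdot 12}{4 \left(-7 + 12\right)}\right) = \frac{-223 + 384}{4 \cdot 5} \left(1 + 2 \frac{-223 + 384}{4 \cdot 5}\right) = \frac{1}{4} \cdot \frac{1}{5} \cdot 161 \left(1 + 2 \cdot \frac{1}{4} \cdot \frac{1}{5} \cdot 161\right) = \frac{161 \left(1 + 2 \cdot \frac{161}{20}\right)}{20} = \frac{161 \left(1 + \frac{161}{10}\right)}{20} = \frac{161}{20} \cdot \frac{171}{10} = \frac{27531}{200} \approx 137.66$)
$\frac{71990}{H} = \frac{71990}{\frac{27531}{200}} = 71990 \cdot \frac{200}{27531} = \frac{626000}{1197}$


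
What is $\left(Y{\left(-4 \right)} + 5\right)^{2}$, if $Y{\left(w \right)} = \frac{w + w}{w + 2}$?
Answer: $81$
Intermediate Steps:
$Y{\left(w \right)} = \frac{2 w}{2 + w}$
$\left(Y{\left(-4 \right)} + 5\right)^{2} = \left(2 \left(-4\right) \frac{1}{2 - 4} + 5\right)^{2} = \left(2 \left(-4\right) \frac{1}{-2} + 5\right)^{2} = \left(2 \left(-4\right) \left(- \frac{1}{2}\right) + 5\right)^{2} = \left(4 + 5\right)^{2} = 9^{2} = 81$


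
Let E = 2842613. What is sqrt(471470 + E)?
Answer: sqrt(3314083) ≈ 1820.5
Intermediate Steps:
sqrt(471470 + E) = sqrt(471470 + 2842613) = sqrt(3314083)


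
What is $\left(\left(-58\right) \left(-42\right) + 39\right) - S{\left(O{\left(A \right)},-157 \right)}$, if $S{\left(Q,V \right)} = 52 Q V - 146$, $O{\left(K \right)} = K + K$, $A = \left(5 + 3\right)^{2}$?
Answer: $1047613$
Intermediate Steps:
$A = 64$ ($A = 8^{2} = 64$)
$O{\left(K \right)} = 2 K$
$S{\left(Q,V \right)} = -146 + 52 Q V$ ($S{\left(Q,V \right)} = 52 Q V - 146 = -146 + 52 Q V$)
$\left(\left(-58\right) \left(-42\right) + 39\right) - S{\left(O{\left(A \right)},-157 \right)} = \left(\left(-58\right) \left(-42\right) + 39\right) - \left(-146 + 52 \cdot 2 \cdot 64 \left(-157\right)\right) = \left(2436 + 39\right) - \left(-146 + 52 \cdot 128 \left(-157\right)\right) = 2475 - \left(-146 - 1044992\right) = 2475 - -1045138 = 2475 + 1045138 = 1047613$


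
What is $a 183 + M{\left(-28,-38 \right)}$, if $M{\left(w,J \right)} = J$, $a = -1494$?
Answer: $-273440$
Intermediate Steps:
$a 183 + M{\left(-28,-38 \right)} = \left(-1494\right) 183 - 38 = -273402 - 38 = -273440$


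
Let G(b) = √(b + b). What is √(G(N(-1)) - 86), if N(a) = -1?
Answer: √(-86 + I*√2) ≈ 0.07625 + 9.2739*I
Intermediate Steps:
G(b) = √2*√b (G(b) = √(2*b) = √2*√b)
√(G(N(-1)) - 86) = √(√2*√(-1) - 86) = √(√2*I - 86) = √(I*√2 - 86) = √(-86 + I*√2)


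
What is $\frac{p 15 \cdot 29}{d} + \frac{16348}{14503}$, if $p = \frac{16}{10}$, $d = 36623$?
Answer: $\frac{608806892}{531143369} \approx 1.1462$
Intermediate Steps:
$p = \frac{8}{5}$ ($p = 16 \cdot \frac{1}{10} = \frac{8}{5} \approx 1.6$)
$\frac{p 15 \cdot 29}{d} + \frac{16348}{14503} = \frac{\frac{8}{5} \cdot 15 \cdot 29}{36623} + \frac{16348}{14503} = 24 \cdot 29 \cdot \frac{1}{36623} + 16348 \cdot \frac{1}{14503} = 696 \cdot \frac{1}{36623} + \frac{16348}{14503} = \frac{696}{36623} + \frac{16348}{14503} = \frac{608806892}{531143369}$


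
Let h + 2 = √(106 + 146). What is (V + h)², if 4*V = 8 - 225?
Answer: 54657/16 - 675*√7 ≈ 1630.2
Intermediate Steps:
V = -217/4 (V = (8 - 225)/4 = (¼)*(-217) = -217/4 ≈ -54.250)
h = -2 + 6*√7 (h = -2 + √(106 + 146) = -2 + √252 = -2 + 6*√7 ≈ 13.875)
(V + h)² = (-217/4 + (-2 + 6*√7))² = (-225/4 + 6*√7)²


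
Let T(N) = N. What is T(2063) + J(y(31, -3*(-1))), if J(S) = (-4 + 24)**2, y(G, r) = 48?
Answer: 2463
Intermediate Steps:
J(S) = 400 (J(S) = 20**2 = 400)
T(2063) + J(y(31, -3*(-1))) = 2063 + 400 = 2463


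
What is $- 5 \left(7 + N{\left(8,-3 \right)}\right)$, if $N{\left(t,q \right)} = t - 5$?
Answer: $-50$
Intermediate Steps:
$N{\left(t,q \right)} = -5 + t$
$- 5 \left(7 + N{\left(8,-3 \right)}\right) = - 5 \left(7 + \left(-5 + 8\right)\right) = - 5 \left(7 + 3\right) = \left(-5\right) 10 = -50$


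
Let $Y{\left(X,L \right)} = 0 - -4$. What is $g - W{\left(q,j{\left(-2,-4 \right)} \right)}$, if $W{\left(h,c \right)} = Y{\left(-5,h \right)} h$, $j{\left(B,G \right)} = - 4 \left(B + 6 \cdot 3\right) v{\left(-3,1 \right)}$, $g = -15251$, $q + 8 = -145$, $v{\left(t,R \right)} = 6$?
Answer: $-14639$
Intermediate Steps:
$Y{\left(X,L \right)} = 4$ ($Y{\left(X,L \right)} = 0 + 4 = 4$)
$q = -153$ ($q = -8 - 145 = -153$)
$j{\left(B,G \right)} = -432 - 24 B$ ($j{\left(B,G \right)} = - 4 \left(B + 6 \cdot 3\right) 6 = - 4 \left(B + 18\right) 6 = - 4 \left(18 + B\right) 6 = \left(-72 - 4 B\right) 6 = -432 - 24 B$)
$W{\left(h,c \right)} = 4 h$
$g - W{\left(q,j{\left(-2,-4 \right)} \right)} = -15251 - 4 \left(-153\right) = -15251 - -612 = -15251 + 612 = -14639$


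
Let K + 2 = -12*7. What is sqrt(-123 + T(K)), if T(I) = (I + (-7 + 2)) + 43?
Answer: 3*I*sqrt(19) ≈ 13.077*I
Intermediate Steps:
K = -86 (K = -2 - 12*7 = -2 - 84 = -86)
T(I) = 38 + I (T(I) = (I - 5) + 43 = (-5 + I) + 43 = 38 + I)
sqrt(-123 + T(K)) = sqrt(-123 + (38 - 86)) = sqrt(-123 - 48) = sqrt(-171) = 3*I*sqrt(19)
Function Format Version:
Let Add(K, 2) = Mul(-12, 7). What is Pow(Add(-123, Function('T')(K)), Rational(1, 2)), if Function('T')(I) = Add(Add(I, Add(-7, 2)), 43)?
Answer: Mul(3, I, Pow(19, Rational(1, 2))) ≈ Mul(13.077, I)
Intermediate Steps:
K = -86 (K = Add(-2, Mul(-12, 7)) = Add(-2, -84) = -86)
Function('T')(I) = Add(38, I) (Function('T')(I) = Add(Add(I, -5), 43) = Add(Add(-5, I), 43) = Add(38, I))
Pow(Add(-123, Function('T')(K)), Rational(1, 2)) = Pow(Add(-123, Add(38, -86)), Rational(1, 2)) = Pow(Add(-123, -48), Rational(1, 2)) = Pow(-171, Rational(1, 2)) = Mul(3, I, Pow(19, Rational(1, 2)))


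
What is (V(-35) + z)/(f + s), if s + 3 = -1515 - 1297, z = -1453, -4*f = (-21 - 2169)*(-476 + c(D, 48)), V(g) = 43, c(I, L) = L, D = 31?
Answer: 282/47429 ≈ 0.0059457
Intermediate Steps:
f = -234330 (f = -(-21 - 2169)*(-476 + 48)/4 = -(-1095)*(-428)/2 = -¼*937320 = -234330)
s = -2815 (s = -3 + (-1515 - 1297) = -3 - 2812 = -2815)
(V(-35) + z)/(f + s) = (43 - 1453)/(-234330 - 2815) = -1410/(-237145) = -1410*(-1/237145) = 282/47429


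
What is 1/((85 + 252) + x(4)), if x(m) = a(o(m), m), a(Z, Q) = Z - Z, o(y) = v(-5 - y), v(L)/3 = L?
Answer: 1/337 ≈ 0.0029674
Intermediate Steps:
v(L) = 3*L
o(y) = -15 - 3*y (o(y) = 3*(-5 - y) = -15 - 3*y)
a(Z, Q) = 0
x(m) = 0
1/((85 + 252) + x(4)) = 1/((85 + 252) + 0) = 1/(337 + 0) = 1/337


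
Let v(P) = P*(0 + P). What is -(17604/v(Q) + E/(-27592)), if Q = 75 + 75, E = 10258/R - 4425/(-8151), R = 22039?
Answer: -807891945648569/1032629961935000 ≈ -0.78236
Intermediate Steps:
E = 60378511/59879963 (E = 10258/22039 - 4425/(-8151) = 10258*(1/22039) - 4425*(-1/8151) = 10258/22039 + 1475/2717 = 60378511/59879963 ≈ 1.0083)
Q = 150
v(P) = P² (v(P) = P*P = P²)
-(17604/v(Q) + E/(-27592)) = -(17604/(150²) + (60378511/59879963)/(-27592)) = -(17604/22500 + (60378511/59879963)*(-1/27592)) = -(17604*(1/22500) - 60378511/1652207939096) = -(489/625 - 60378511/1652207939096) = -1*807891945648569/1032629961935000 = -807891945648569/1032629961935000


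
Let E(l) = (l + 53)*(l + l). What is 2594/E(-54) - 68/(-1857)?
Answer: 804067/33426 ≈ 24.055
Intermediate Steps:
E(l) = 2*l*(53 + l) (E(l) = (53 + l)*(2*l) = 2*l*(53 + l))
2594/E(-54) - 68/(-1857) = 2594/((2*(-54)*(53 - 54))) - 68/(-1857) = 2594/((2*(-54)*(-1))) - 68*(-1/1857) = 2594/108 + 68/1857 = 2594*(1/108) + 68/1857 = 1297/54 + 68/1857 = 804067/33426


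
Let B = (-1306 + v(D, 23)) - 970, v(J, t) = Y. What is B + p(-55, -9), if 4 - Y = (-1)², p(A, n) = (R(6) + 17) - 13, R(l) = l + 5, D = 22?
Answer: -2258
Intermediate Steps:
R(l) = 5 + l
p(A, n) = 15 (p(A, n) = ((5 + 6) + 17) - 13 = (11 + 17) - 13 = 28 - 13 = 15)
Y = 3 (Y = 4 - 1*(-1)² = 4 - 1*1 = 4 - 1 = 3)
v(J, t) = 3
B = -2273 (B = (-1306 + 3) - 970 = -1303 - 970 = -2273)
B + p(-55, -9) = -2273 + 15 = -2258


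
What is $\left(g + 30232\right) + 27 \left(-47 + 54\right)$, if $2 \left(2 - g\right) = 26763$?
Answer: $\frac{34083}{2} \approx 17042.0$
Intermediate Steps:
$g = - \frac{26759}{2}$ ($g = 2 - \frac{26763}{2} = - \frac{26759}{2} \approx -13380.0$)
$\left(g + 30232\right) + 27 \left(-47 + 54\right) = \left(- \frac{26759}{2} + 30232\right) + 27 \left(-47 + 54\right) = \frac{33705}{2} + 27 \cdot 7 = \frac{33705}{2} + 189 = \frac{34083}{2}$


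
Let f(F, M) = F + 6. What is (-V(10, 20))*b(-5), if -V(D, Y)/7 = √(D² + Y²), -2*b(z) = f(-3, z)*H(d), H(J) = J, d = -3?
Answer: 315*√5 ≈ 704.36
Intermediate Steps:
f(F, M) = 6 + F
b(z) = 9/2 (b(z) = -(6 - 3)*(-3)/2 = -3*(-3)/2 = -½*(-9) = 9/2)
V(D, Y) = -7*√(D² + Y²)
(-V(10, 20))*b(-5) = -(-7)*√(10² + 20²)*(9/2) = -(-7)*√(100 + 400)*(9/2) = -(-7)*√500*(9/2) = -(-7)*10*√5*(9/2) = -(-70)*√5*(9/2) = (70*√5)*(9/2) = 315*√5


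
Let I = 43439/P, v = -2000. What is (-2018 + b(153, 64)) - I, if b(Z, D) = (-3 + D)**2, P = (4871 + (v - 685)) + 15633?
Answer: 30302318/17819 ≈ 1700.6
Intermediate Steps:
P = 17819 (P = (4871 + (-2000 - 685)) + 15633 = (4871 - 2685) + 15633 = 2186 + 15633 = 17819)
I = 43439/17819 ≈ 2.4378
(-2018 + b(153, 64)) - I = (-2018 + (-3 + 64)**2) - 1*43439/17819 = (-2018 + 61**2) - 43439/17819 = (-2018 + 3721) - 43439/17819 = 1703 - 43439/17819 = 30302318/17819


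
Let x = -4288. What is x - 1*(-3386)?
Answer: -902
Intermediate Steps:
x - 1*(-3386) = -4288 - 1*(-3386) = -4288 + 3386 = -902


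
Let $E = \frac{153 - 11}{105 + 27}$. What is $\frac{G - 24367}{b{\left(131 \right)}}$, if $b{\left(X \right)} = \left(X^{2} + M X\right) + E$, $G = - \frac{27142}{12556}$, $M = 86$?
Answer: $- \frac{5048656701}{5889558167} \approx -0.85722$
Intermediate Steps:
$G = - \frac{13571}{6278}$ ($G = \left(-27142\right) \frac{1}{12556} = - \frac{13571}{6278} \approx -2.1617$)
$E = \frac{71}{66}$ ($E = \frac{142}{132} = 142 \cdot \frac{1}{132} = \frac{71}{66} \approx 1.0758$)
$b{\left(X \right)} = \frac{71}{66} + X^{2} + 86 X$ ($b{\left(X \right)} = \left(X^{2} + 86 X\right) + \frac{71}{66} = \frac{71}{66} + X^{2} + 86 X$)
$\frac{G - 24367}{b{\left(131 \right)}} = \frac{- \frac{13571}{6278} - 24367}{\frac{71}{66} + 131^{2} + 86 \cdot 131} = - \frac{152989597}{6278 \left(\frac{71}{66} + 17161 + 11266\right)} = - \frac{152989597}{6278 \cdot \frac{1876253}{66}} = \left(- \frac{152989597}{6278}\right) \frac{66}{1876253} = - \frac{5048656701}{5889558167}$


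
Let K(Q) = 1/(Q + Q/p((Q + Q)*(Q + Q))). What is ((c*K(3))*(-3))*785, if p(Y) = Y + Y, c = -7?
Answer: 395640/73 ≈ 5419.7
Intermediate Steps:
p(Y) = 2*Y
K(Q) = 1/(Q + 1/(8*Q)) (K(Q) = 1/(Q + Q/((2*((Q + Q)*(Q + Q))))) = 1/(Q + Q/((2*((2*Q)*(2*Q))))) = 1/(Q + Q/((2*(4*Q**2)))) = 1/(Q + Q/((8*Q**2))) = 1/(Q + Q*(1/(8*Q**2))) = 1/(Q + 1/(8*Q)))
((c*K(3))*(-3))*785 = (-56*3/(1 + 8*3**2)*(-3))*785 = (-56*3/(1 + 8*9)*(-3))*785 = (-56*3/(1 + 72)*(-3))*785 = (-56*3/73*(-3))*785 = (-7*24/73*(-3))*785 = -168/73*(-3)*785 = (504/73)*785 = 395640/73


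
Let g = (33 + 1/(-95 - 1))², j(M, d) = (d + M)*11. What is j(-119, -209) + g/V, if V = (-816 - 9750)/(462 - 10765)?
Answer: -247995585281/97376256 ≈ -2546.8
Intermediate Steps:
j(M, d) = 11*M + 11*d (j(M, d) = (M + d)*11 = 11*M + 11*d)
V = 10566/10303 (V = -10566/(-10303) = -10566*(-1/10303) = 10566/10303 ≈ 1.0255)
g = 10029889/9216 (g = (33 + 1/(-96))² = (33 - 1/96)² = (3167/96)² = 10029889/9216 ≈ 1088.3)
j(-119, -209) + g/V = (11*(-119) + 11*(-209)) + 10029889/(9216*(10566/10303)) = (-1309 - 2299) + (10029889/9216)*(10303/10566) = -3608 + 103337946367/97376256 = -247995585281/97376256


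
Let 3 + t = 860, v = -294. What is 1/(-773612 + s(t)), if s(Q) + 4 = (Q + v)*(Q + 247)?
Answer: -1/152064 ≈ -6.5762e-6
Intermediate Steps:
t = 857 (t = -3 + 860 = 857)
s(Q) = -4 + (-294 + Q)*(247 + Q) (s(Q) = -4 + (Q - 294)*(Q + 247) = -4 + (-294 + Q)*(247 + Q))
1/(-773612 + s(t)) = 1/(-773612 + (-72622 + 857² - 47*857)) = 1/(-773612 + (-72622 + 734449 - 40279)) = 1/(-773612 + 621548) = 1/(-152064) = -1/152064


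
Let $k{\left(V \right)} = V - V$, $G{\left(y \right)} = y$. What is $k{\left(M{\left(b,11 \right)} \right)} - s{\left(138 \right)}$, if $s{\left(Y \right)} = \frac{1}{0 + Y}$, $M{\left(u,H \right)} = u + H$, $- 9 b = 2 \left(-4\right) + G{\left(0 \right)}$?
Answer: $- \frac{1}{138} \approx -0.0072464$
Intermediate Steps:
$b = \frac{8}{9}$ ($b = - \frac{2 \left(-4\right) + 0}{9} = - \frac{-8 + 0}{9} = \left(- \frac{1}{9}\right) \left(-8\right) = \frac{8}{9} \approx 0.88889$)
$M{\left(u,H \right)} = H + u$
$s{\left(Y \right)} = \frac{1}{Y}$
$k{\left(V \right)} = 0$
$k{\left(M{\left(b,11 \right)} \right)} - s{\left(138 \right)} = 0 - \frac{1}{138} = - \frac{1}{138}$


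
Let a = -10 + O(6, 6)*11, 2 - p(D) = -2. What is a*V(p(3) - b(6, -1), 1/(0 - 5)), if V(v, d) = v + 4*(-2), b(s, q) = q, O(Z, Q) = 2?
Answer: -36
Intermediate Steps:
p(D) = 4 (p(D) = 2 - 1*(-2) = 2 + 2 = 4)
V(v, d) = -8 + v (V(v, d) = v - 8 = -8 + v)
a = 12 (a = -10 + 2*11 = -10 + 22 = 12)
a*V(p(3) - b(6, -1), 1/(0 - 5)) = 12*(-8 + (4 - 1*(-1))) = 12*(-8 + (4 + 1)) = 12*(-8 + 5) = 12*(-3) = -36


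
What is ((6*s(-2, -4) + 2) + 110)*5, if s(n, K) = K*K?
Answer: 1040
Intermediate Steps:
s(n, K) = K**2
((6*s(-2, -4) + 2) + 110)*5 = ((6*(-4)**2 + 2) + 110)*5 = ((6*16 + 2) + 110)*5 = ((96 + 2) + 110)*5 = (98 + 110)*5 = 208*5 = 1040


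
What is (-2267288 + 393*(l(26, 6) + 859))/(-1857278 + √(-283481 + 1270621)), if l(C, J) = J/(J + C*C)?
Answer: 305534703550409/294068219627776 + 329013431*√246785/294068219627776 ≈ 1.0395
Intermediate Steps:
l(C, J) = J/(J + C²)
(-2267288 + 393*(l(26, 6) + 859))/(-1857278 + √(-283481 + 1270621)) = (-2267288 + 393*(6/(6 + 26²) + 859))/(-1857278 + √(-283481 + 1270621)) = (-2267288 + 393*(6/(6 + 676) + 859))/(-1857278 + √987140) = (-2267288 + 393*(6/682 + 859))/(-1857278 + 2*√246785) = (-2267288 + 393*(6*(1/682) + 859))/(-1857278 + 2*√246785) = (-2267288 + 393*(3/341 + 859))/(-1857278 + 2*√246785) = (-2267288 + 393*(292922/341))/(-1857278 + 2*√246785) = (-2267288 + 115118346/341)/(-1857278 + 2*√246785) = -658026862/(341*(-1857278 + 2*√246785))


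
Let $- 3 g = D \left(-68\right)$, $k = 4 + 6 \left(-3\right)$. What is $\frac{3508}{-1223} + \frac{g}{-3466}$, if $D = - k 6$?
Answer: $- \frac{7243660}{2119459} \approx -3.4177$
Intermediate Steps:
$k = -14$ ($k = 4 - 18 = -14$)
$D = 84$ ($D = \left(-1\right) \left(-14\right) 6 = 14 \cdot 6 = 84$)
$g = 1904$ ($g = - \frac{84 \left(-68\right)}{3} = \left(- \frac{1}{3}\right) \left(-5712\right) = 1904$)
$\frac{3508}{-1223} + \frac{g}{-3466} = \frac{3508}{-1223} + \frac{1904}{-3466} = 3508 \left(- \frac{1}{1223}\right) + 1904 \left(- \frac{1}{3466}\right) = - \frac{3508}{1223} - \frac{952}{1733} = - \frac{7243660}{2119459}$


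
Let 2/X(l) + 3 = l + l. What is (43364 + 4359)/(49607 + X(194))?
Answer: 18373355/19098697 ≈ 0.96202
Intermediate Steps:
X(l) = 2/(-3 + 2*l) (X(l) = 2/(-3 + (l + l)) = 2/(-3 + 2*l))
(43364 + 4359)/(49607 + X(194)) = (43364 + 4359)/(49607 + 2/(-3 + 2*194)) = 47723/(49607 + 2/(-3 + 388)) = 47723/(49607 + 2/385) = 47723/(19098697/385) = 47723*(385/19098697) = 18373355/19098697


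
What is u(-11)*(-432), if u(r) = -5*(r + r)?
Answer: -47520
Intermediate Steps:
u(r) = -10*r
u(-11)*(-432) = -10*(-11)*(-432) = 110*(-432) = -47520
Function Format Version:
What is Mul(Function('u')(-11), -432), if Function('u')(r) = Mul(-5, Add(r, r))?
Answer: -47520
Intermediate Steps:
Function('u')(r) = Mul(-10, r) (Function('u')(r) = Mul(-5, Mul(2, r)) = Mul(-10, r))
Mul(Function('u')(-11), -432) = Mul(Mul(-10, -11), -432) = Mul(110, -432) = -47520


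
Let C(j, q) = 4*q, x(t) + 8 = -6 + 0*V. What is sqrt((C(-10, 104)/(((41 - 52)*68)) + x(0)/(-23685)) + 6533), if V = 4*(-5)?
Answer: sqrt(128146195168193235)/4429095 ≈ 80.823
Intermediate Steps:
V = -20
x(t) = -14 (x(t) = -8 + (-6 + 0*(-20)) = -8 + (-6 + 0) = -8 - 6 = -14)
sqrt((C(-10, 104)/(((41 - 52)*68)) + x(0)/(-23685)) + 6533) = sqrt(((4*104)/(((41 - 52)*68)) - 14/(-23685)) + 6533) = sqrt((416/((-11*68)) - 14*(-1/23685)) + 6533) = sqrt((416/(-748) + 14/23685) + 6533) = sqrt((416*(-1/748) + 14/23685) + 6533) = sqrt((-104/187 + 14/23685) + 6533) = sqrt(-2460622/4429095 + 6533) = sqrt(28932817013/4429095) = sqrt(128146195168193235)/4429095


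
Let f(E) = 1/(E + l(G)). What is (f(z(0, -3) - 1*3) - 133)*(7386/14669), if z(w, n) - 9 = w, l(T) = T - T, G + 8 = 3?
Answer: -981107/14669 ≈ -66.883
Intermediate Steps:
G = -5 (G = -8 + 3 = -5)
l(T) = 0
z(w, n) = 9 + w
f(E) = 1/E (f(E) = 1/(E + 0) = 1/E)
(f(z(0, -3) - 1*3) - 133)*(7386/14669) = (1/((9 + 0) - 1*3) - 133)*(7386/14669) = (1/(9 - 3) - 133)*(7386*(1/14669)) = (1/6 - 133)*(7386/14669) = (⅙ - 133)*(7386/14669) = -797/6*7386/14669 = -981107/14669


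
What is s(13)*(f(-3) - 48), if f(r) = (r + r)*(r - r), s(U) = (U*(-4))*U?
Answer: 32448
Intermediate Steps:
s(U) = -4*U² (s(U) = (-4*U)*U = -4*U²)
f(r) = 0 (f(r) = (2*r)*0 = 0)
s(13)*(f(-3) - 48) = (-4*13²)*(0 - 48) = -4*169*(-48) = -676*(-48) = 32448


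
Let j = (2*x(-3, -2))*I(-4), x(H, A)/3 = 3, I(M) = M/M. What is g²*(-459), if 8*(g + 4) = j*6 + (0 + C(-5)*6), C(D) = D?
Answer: -242811/16 ≈ -15176.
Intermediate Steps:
I(M) = 1
x(H, A) = 9 (x(H, A) = 3*3 = 9)
j = 18 (j = (2*9)*1 = 18*1 = 18)
g = 23/4 (g = -4 + (18*6 + (0 - 5*6))/8 = -4 + (108 + (0 - 30))/8 = -4 + (108 - 30)/8 = -4 + (⅛)*78 = -4 + 39/4 = 23/4 ≈ 5.7500)
g²*(-459) = (23/4)²*(-459) = (529/16)*(-459) = -242811/16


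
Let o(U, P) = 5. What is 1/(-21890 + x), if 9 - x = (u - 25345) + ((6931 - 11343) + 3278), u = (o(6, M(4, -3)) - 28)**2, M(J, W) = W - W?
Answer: 1/4069 ≈ 0.00024576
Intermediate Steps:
M(J, W) = 0
u = 529 (u = (5 - 28)**2 = (-23)**2 = 529)
x = 25959 (x = 9 - ((529 - 25345) + ((6931 - 11343) + 3278)) = 9 - (-24816 + (-4412 + 3278)) = 9 - (-24816 - 1134) = 9 - 1*(-25950) = 9 + 25950 = 25959)
1/(-21890 + x) = 1/(-21890 + 25959) = 1/4069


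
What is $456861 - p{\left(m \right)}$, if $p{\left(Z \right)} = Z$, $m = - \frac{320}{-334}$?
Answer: $\frac{76295627}{167} \approx 4.5686 \cdot 10^{5}$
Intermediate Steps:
$m = \frac{160}{167}$ ($m = \left(-320\right) \left(- \frac{1}{334}\right) = \frac{160}{167} \approx 0.95808$)
$456861 - p{\left(m \right)} = 456861 - \frac{160}{167} = \frac{76295627}{167}$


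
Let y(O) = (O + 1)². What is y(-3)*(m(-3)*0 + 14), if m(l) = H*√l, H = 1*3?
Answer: 56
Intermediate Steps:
H = 3
m(l) = 3*√l
y(O) = (1 + O)²
y(-3)*(m(-3)*0 + 14) = (1 - 3)²*((3*√(-3))*0 + 14) = (-2)²*((3*(I*√3))*0 + 14) = 4*((3*I*√3)*0 + 14) = 4*(0 + 14) = 4*14 = 56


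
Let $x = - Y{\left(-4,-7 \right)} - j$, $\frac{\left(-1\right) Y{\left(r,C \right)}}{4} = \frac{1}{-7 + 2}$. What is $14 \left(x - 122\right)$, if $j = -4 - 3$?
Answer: $- \frac{8106}{5} \approx -1621.2$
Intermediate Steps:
$Y{\left(r,C \right)} = \frac{4}{5}$ ($Y{\left(r,C \right)} = - \frac{4}{-7 + 2} = - \frac{4}{-5} = \left(-4\right) \left(- \frac{1}{5}\right) = \frac{4}{5}$)
$j = -7$ ($j = -4 - 3 = -7$)
$x = \frac{31}{5}$ ($x = \left(-1\right) \frac{4}{5} - -7 = - \frac{4}{5} + 7 = \frac{31}{5} \approx 6.2$)
$14 \left(x - 122\right) = 14 \left(\frac{31}{5} - 122\right) = 14 \left(- \frac{579}{5}\right) = - \frac{8106}{5}$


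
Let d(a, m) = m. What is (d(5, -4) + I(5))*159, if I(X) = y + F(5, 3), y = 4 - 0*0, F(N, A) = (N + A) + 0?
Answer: 1272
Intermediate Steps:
F(N, A) = A + N (F(N, A) = (A + N) + 0 = A + N)
y = 4 (y = 4 - 5*0 = 4 + 0 = 4)
I(X) = 12 (I(X) = 4 + (3 + 5) = 4 + 8 = 12)
(d(5, -4) + I(5))*159 = (-4 + 12)*159 = 8*159 = 1272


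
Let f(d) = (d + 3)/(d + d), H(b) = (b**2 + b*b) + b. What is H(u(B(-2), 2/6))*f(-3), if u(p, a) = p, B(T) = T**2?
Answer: 0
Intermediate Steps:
H(b) = b + 2*b**2 (H(b) = (b**2 + b**2) + b = 2*b**2 + b = b + 2*b**2)
f(d) = (3 + d)/(2*d) (f(d) = (3 + d)/((2*d)) = (3 + d)*(1/(2*d)) = (3 + d)/(2*d))
H(u(B(-2), 2/6))*f(-3) = ((-2)**2*(1 + 2*(-2)**2))*((1/2)*(3 - 3)/(-3)) = (4*(1 + 2*4))*((1/2)*(-1/3)*0) = (4*(1 + 8))*0 = (4*9)*0 = 36*0 = 0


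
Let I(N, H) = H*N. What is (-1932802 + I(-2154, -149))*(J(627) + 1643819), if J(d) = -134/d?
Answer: -1661298681837424/627 ≈ -2.6496e+12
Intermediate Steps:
(-1932802 + I(-2154, -149))*(J(627) + 1643819) = (-1932802 - 149*(-2154))*(-134/627 + 1643819) = (-1932802 + 320946)*(-134*1/627 + 1643819) = -1611856*(-134/627 + 1643819) = -1611856*1030674379/627 = -1661298681837424/627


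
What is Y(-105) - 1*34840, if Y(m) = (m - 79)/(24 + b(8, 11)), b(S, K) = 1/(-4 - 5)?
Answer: -7492256/215 ≈ -34848.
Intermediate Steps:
b(S, K) = -⅑ (b(S, K) = 1/(-9) = -⅑)
Y(m) = -711/215 + 9*m/215 (Y(m) = (m - 79)/(24 - ⅑) = (-79 + m)/(215/9) = (-79 + m)*(9/215) = -711/215 + 9*m/215)
Y(-105) - 1*34840 = (-711/215 + (9/215)*(-105)) - 1*34840 = (-711/215 - 189/43) - 34840 = -1656/215 - 34840 = -7492256/215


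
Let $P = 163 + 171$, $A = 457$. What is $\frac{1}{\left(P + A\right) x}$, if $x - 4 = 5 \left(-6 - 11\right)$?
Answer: $- \frac{1}{64071} \approx -1.5608 \cdot 10^{-5}$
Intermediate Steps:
$P = 334$
$x = -81$ ($x = 4 + 5 \left(-6 - 11\right) = 4 + 5 \left(-17\right) = 4 - 85 = -81$)
$\frac{1}{\left(P + A\right) x} = \frac{1}{\left(334 + 457\right) \left(-81\right)} = \frac{1}{791 \left(-81\right)} = \frac{1}{-64071} = - \frac{1}{64071}$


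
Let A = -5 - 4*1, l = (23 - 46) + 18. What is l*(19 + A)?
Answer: -50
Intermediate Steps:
l = -5 (l = -23 + 18 = -5)
A = -9 (A = -5 - 4 = -9)
l*(19 + A) = -5*(19 - 9) = -5*10 = -50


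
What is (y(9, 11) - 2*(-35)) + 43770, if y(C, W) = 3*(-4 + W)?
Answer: 43861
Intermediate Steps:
y(C, W) = -12 + 3*W
(y(9, 11) - 2*(-35)) + 43770 = ((-12 + 3*11) - 2*(-35)) + 43770 = ((-12 + 33) + 70) + 43770 = (21 + 70) + 43770 = 91 + 43770 = 43861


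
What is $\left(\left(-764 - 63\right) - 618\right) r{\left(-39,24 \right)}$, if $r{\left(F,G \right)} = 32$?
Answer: $-46240$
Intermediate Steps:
$\left(\left(-764 - 63\right) - 618\right) r{\left(-39,24 \right)} = \left(\left(-764 - 63\right) - 618\right) 32 = \left(-827 - 618\right) 32 = \left(-1445\right) 32 = -46240$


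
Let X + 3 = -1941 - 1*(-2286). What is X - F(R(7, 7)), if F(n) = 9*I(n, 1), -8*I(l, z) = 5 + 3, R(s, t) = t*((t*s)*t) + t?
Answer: 351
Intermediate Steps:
R(s, t) = t + s*t³ (R(s, t) = t*((s*t)*t) + t = t*(s*t²) + t = s*t³ + t = t + s*t³)
X = 342 (X = -3 + (-1941 - 1*(-2286)) = -3 + (-1941 + 2286) = -3 + 345 = 342)
I(l, z) = -1 (I(l, z) = -(5 + 3)/8 = -⅛*8 = -1)
F(n) = -9 (F(n) = 9*(-1) = -9)
X - F(R(7, 7)) = 342 - 1*(-9) = 342 + 9 = 351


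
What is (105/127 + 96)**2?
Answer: 151216209/16129 ≈ 9375.4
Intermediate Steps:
(105/127 + 96)**2 = (12297/127)**2 = 151216209/16129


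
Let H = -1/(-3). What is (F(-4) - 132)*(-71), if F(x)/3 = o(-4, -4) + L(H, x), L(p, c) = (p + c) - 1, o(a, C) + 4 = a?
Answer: 12070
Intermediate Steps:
o(a, C) = -4 + a
H = 1/3 (H = -1*(-1/3) = 1/3 ≈ 0.33333)
L(p, c) = -1 + c + p (L(p, c) = (c + p) - 1 = -1 + c + p)
F(x) = -26 + 3*x (F(x) = 3*((-4 - 4) + (-1 + x + 1/3)) = 3*(-8 + (-2/3 + x)) = 3*(-26/3 + x) = -26 + 3*x)
(F(-4) - 132)*(-71) = ((-26 + 3*(-4)) - 132)*(-71) = ((-26 - 12) - 132)*(-71) = (-38 - 132)*(-71) = -170*(-71) = 12070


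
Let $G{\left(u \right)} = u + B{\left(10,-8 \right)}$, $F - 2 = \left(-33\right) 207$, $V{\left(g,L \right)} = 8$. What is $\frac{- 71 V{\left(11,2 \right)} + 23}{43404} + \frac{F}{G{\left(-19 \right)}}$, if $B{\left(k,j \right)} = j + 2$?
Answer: $\frac{296392291}{1085100} \approx 273.15$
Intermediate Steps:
$B{\left(k,j \right)} = 2 + j$
$F = -6829$ ($F = 2 - 6831 = -6829$)
$G{\left(u \right)} = -6 + u$ ($G{\left(u \right)} = u + \left(2 - 8\right) = u - 6 = -6 + u$)
$\frac{- 71 V{\left(11,2 \right)} + 23}{43404} + \frac{F}{G{\left(-19 \right)}} = \frac{\left(-71\right) 8 + 23}{43404} - \frac{6829}{-6 - 19} = \left(-568 + 23\right) \frac{1}{43404} - \frac{6829}{-25} = \left(-545\right) \frac{1}{43404} - - \frac{6829}{25} = - \frac{545}{43404} + \frac{6829}{25} = \frac{296392291}{1085100}$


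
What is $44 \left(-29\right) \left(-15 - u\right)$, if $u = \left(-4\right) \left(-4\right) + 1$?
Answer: $40832$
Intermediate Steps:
$u = 17$ ($u = 16 + 1 = 17$)
$44 \left(-29\right) \left(-15 - u\right) = 44 \left(-29\right) \left(-15 - 17\right) = - 1276 \left(-15 - 17\right) = \left(-1276\right) \left(-32\right) = 40832$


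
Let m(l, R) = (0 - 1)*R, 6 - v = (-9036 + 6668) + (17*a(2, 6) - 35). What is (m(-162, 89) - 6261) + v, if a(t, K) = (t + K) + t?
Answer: -4111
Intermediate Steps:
a(t, K) = K + 2*t (a(t, K) = (K + t) + t = K + 2*t)
v = 2239 (v = 6 - ((-9036 + 6668) + (17*(6 + 2*2) - 35)) = 6 - (-2368 + (17*(6 + 4) - 35)) = 6 - (-2368 + (17*10 - 35)) = 6 - (-2368 + (170 - 35)) = 6 - (-2368 + 135) = 6 - 1*(-2233) = 6 + 2233 = 2239)
m(l, R) = -R
(m(-162, 89) - 6261) + v = (-1*89 - 6261) + 2239 = (-89 - 6261) + 2239 = -6350 + 2239 = -4111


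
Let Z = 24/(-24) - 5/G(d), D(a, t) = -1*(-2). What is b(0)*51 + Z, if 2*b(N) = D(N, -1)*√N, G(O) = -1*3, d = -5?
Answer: ⅔ ≈ 0.66667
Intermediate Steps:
D(a, t) = 2
G(O) = -3
Z = ⅔ (Z = 24/(-24) - 5/(-3) = 24*(-1/24) - 5*(-⅓) = -1 + 5/3 = ⅔ ≈ 0.66667)
b(N) = √N (b(N) = (2*√N)/2 = √N)
b(0)*51 + Z = √0*51 + ⅔ = 0*51 + ⅔ = 0 + ⅔ = ⅔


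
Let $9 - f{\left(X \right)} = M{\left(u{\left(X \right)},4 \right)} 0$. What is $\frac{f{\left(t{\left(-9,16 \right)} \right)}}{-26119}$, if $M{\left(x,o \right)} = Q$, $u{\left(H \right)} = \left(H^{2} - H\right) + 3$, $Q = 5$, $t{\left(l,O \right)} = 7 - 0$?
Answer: $- \frac{9}{26119} \approx -0.00034458$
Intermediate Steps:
$t{\left(l,O \right)} = 7$ ($t{\left(l,O \right)} = 7 + 0 = 7$)
$u{\left(H \right)} = 3 + H^{2} - H$
$M{\left(x,o \right)} = 5$
$f{\left(X \right)} = 9$ ($f{\left(X \right)} = 9 - 5 \cdot 0 = 9 - 0 = 9 + 0 = 9$)
$\frac{f{\left(t{\left(-9,16 \right)} \right)}}{-26119} = \frac{9}{-26119} = 9 \left(- \frac{1}{26119}\right) = - \frac{9}{26119}$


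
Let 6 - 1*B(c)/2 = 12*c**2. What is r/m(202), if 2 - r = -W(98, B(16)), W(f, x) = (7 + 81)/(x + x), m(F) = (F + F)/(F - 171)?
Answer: 94705/619332 ≈ 0.15291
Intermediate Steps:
B(c) = 12 - 24*c**2
m(F) = 2*F/(-171 + F) (m(F) = (2*F)/(-171 + F) = 2*F/(-171 + F))
W(f, x) = 44/x (W(f, x) = 88/((2*x)) = 88*(1/(2*x)) = 44/x)
r = 3055/1533 (r = 2 - (-1)*44/(12 - 24*16**2) = 2 - (-1)*44/(12 - 24*256) = 2 - (-1)*44/(12 - 6144) = 2 - (-1)*44/(-6132) = 2 - (-1)*44*(-1/6132) = 2 - (-1)*(-11)/1533 = 2 - 1*11/1533 = 2 - 11/1533 = 3055/1533 ≈ 1.9928)
r/m(202) = 3055/(1533*((2*202/(-171 + 202)))) = 3055/(1533*((2*202/31))) = 3055/(1533*((2*202*(1/31)))) = 3055/(1533*(404/31)) = (3055/1533)*(31/404) = 94705/619332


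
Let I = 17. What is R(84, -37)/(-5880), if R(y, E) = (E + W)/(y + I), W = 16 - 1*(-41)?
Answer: -1/29694 ≈ -3.3677e-5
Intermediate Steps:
W = 57 (W = 16 + 41 = 57)
R(y, E) = (57 + E)/(17 + y) (R(y, E) = (E + 57)/(y + 17) = (57 + E)/(17 + y))
R(84, -37)/(-5880) = ((57 - 37)/(17 + 84))/(-5880) = (20/101)*(-1/5880) = -1/29694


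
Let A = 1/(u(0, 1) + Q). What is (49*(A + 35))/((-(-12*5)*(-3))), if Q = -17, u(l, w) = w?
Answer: -27391/2880 ≈ -9.5108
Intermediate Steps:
A = -1/16 (A = 1/(1 - 17) = 1/(-16) = -1/16 ≈ -0.062500)
(49*(A + 35))/((-(-12*5)*(-3))) = (49*(-1/16 + 35))/((-(-12*5)*(-3))) = (49*(559/16))/((-(-60)*(-3))) = 27391/(16*((-1*180))) = (27391/16)/(-180) = (27391/16)*(-1/180) = -27391/2880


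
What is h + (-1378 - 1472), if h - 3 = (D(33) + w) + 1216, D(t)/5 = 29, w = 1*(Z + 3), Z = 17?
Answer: -1466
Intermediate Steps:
w = 20 (w = 1*(17 + 3) = 1*20 = 20)
D(t) = 145 (D(t) = 5*29 = 145)
h = 1384 (h = 3 + ((145 + 20) + 1216) = 3 + (165 + 1216) = 3 + 1381 = 1384)
h + (-1378 - 1472) = 1384 + (-1378 - 1472) = 1384 - 2850 = -1466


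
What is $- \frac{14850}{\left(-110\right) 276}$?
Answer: $\frac{45}{92} \approx 0.48913$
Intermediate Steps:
$- \frac{14850}{\left(-110\right) 276} = - \frac{14850}{-30360} = \left(-14850\right) \left(- \frac{1}{30360}\right) = \frac{45}{92}$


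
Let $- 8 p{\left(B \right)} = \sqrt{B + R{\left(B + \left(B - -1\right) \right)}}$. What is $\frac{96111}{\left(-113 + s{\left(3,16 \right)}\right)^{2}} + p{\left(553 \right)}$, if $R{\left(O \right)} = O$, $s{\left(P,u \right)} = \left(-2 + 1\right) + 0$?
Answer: $\frac{10679}{1444} - \frac{\sqrt{415}}{4} \approx 2.3025$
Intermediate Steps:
$s{\left(P,u \right)} = -1$ ($s{\left(P,u \right)} = -1 + 0 = -1$)
$p{\left(B \right)} = - \frac{\sqrt{1 + 3 B}}{8}$ ($p{\left(B \right)} = - \frac{\sqrt{B + \left(B + \left(B - -1\right)\right)}}{8} = - \frac{\sqrt{B + \left(B + \left(B + 1\right)\right)}}{8} = - \frac{\sqrt{B + \left(B + \left(1 + B\right)\right)}}{8} = - \frac{\sqrt{B + \left(1 + 2 B\right)}}{8} = - \frac{\sqrt{1 + 3 B}}{8}$)
$\frac{96111}{\left(-113 + s{\left(3,16 \right)}\right)^{2}} + p{\left(553 \right)} = \frac{96111}{\left(-113 - 1\right)^{2}} - \frac{\sqrt{1 + 3 \cdot 553}}{8} = \frac{96111}{\left(-114\right)^{2}} - \frac{\sqrt{1 + 1659}}{8} = \frac{96111}{12996} - \frac{\sqrt{1660}}{8} = 96111 \cdot \frac{1}{12996} - \frac{2 \sqrt{415}}{8} = \frac{10679}{1444} - \frac{\sqrt{415}}{4}$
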